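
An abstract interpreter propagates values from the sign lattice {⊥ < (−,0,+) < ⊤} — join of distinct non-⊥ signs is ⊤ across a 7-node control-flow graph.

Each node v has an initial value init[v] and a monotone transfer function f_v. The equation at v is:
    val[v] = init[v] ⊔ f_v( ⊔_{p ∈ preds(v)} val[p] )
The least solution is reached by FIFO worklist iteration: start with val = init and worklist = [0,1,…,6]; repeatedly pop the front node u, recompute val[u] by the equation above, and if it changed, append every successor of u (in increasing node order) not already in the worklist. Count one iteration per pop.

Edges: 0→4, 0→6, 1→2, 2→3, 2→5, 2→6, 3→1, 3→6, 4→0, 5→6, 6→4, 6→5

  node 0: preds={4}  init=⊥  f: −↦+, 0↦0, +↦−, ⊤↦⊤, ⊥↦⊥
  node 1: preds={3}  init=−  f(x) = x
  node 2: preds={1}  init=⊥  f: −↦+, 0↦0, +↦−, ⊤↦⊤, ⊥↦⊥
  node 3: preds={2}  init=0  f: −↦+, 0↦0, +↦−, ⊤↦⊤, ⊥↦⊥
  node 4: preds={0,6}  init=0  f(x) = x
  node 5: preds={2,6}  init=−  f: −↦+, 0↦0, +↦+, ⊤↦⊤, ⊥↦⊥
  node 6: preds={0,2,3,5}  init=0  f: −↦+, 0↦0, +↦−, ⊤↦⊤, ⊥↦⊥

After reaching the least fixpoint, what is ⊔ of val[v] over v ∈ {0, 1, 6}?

⊤

Iteration log — 13 steps:
  step 1. node 0  ⊔preds=0  new=0  old=⊥  +wl: 
  step 2. node 1  ⊔preds=0  new=⊤  old=−  +wl: 
  step 3. node 2  ⊔preds=⊤  new=⊤  old=⊥  +wl: 
  step 4. node 3  ⊔preds=⊤  new=⊤  old=0  +wl: 1
  step 5. node 4  ⊔preds=0  new=0  stable
  step 6. node 5  ⊔preds=⊤  new=⊤  old=−  +wl: 
  step 7. node 6  ⊔preds=⊤  new=⊤  old=0  +wl: 4,5
  step 8. node 1  ⊔preds=⊤  new=⊤  stable
  step 9. node 4  ⊔preds=⊤  new=⊤  old=0  +wl: 0
  step 10. node 5  ⊔preds=⊤  new=⊤  stable
  step 11. node 0  ⊔preds=⊤  new=⊤  old=0  +wl: 4,6
  step 12. node 4  ⊔preds=⊤  new=⊤  stable
  step 13. node 6  ⊔preds=⊤  new=⊤  stable

Least fixpoint reached:
  node 0: ⊤
  node 1: ⊤
  node 2: ⊤
  node 3: ⊤
  node 4: ⊤
  node 5: ⊤
  node 6: ⊤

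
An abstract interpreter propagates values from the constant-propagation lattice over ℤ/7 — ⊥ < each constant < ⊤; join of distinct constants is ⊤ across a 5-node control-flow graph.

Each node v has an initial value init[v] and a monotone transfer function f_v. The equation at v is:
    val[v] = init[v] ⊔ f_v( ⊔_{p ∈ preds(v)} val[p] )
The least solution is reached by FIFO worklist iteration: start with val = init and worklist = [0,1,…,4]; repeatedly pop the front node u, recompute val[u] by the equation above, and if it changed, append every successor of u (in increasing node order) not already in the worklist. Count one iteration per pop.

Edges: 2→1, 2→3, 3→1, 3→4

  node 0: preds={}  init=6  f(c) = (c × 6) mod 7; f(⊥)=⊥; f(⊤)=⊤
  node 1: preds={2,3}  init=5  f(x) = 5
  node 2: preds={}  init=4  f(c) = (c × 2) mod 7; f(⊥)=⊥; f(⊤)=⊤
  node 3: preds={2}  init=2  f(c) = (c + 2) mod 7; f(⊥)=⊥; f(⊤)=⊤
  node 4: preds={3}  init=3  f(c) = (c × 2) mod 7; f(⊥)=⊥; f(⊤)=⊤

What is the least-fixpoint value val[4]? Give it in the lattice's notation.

⊤

Worklist (6 pops):
  #1 pop 0: in=⊥ → 6 (no change)
  #2 pop 1: in=⊤ → 5 (no change)
  #3 pop 2: in=⊥ → 4 (no change)
  #4 pop 3: in=4 → ⊤ (was 2); enqueue [1]
  #5 pop 4: in=⊤ → ⊤ (was 3); enqueue []
  #6 pop 1: in=⊤ → 5 (no change)

Fixpoint:
  val[0] = 6
  val[1] = 5
  val[2] = 4
  val[3] = ⊤
  val[4] = ⊤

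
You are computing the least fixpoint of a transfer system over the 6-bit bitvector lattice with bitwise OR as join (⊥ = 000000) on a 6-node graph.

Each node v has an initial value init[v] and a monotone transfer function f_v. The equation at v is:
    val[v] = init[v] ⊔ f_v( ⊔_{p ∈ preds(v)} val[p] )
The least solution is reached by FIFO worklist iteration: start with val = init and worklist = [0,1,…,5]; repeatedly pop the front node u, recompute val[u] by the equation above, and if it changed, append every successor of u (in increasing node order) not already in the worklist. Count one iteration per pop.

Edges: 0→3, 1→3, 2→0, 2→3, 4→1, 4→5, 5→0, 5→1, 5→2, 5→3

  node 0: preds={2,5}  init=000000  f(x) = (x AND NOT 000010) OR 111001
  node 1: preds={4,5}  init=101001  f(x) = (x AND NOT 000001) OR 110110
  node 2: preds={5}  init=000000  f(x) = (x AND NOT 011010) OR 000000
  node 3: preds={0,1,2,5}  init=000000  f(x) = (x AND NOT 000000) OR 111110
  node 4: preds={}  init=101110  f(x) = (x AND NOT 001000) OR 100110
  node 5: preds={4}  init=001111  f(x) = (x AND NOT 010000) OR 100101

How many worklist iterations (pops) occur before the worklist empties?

11

Iteration log — 11 steps:
  step 1. node 0  ⊔preds=001111  new=111101  old=000000  +wl: 
  step 2. node 1  ⊔preds=101111  new=111111  old=101001  +wl: 
  step 3. node 2  ⊔preds=001111  new=000101  old=000000  +wl: 0
  step 4. node 3  ⊔preds=111111  new=111111  old=000000  +wl: 
  step 5. node 4  ⊔preds=000000  new=101110  stable
  step 6. node 5  ⊔preds=101110  new=101111  old=001111  +wl: 1,2,3
  step 7. node 0  ⊔preds=101111  new=111101  stable
  step 8. node 1  ⊔preds=101111  new=111111  stable
  step 9. node 2  ⊔preds=101111  new=100101  old=000101  +wl: 0
  step 10. node 3  ⊔preds=111111  new=111111  stable
  step 11. node 0  ⊔preds=101111  new=111101  stable

Least fixpoint reached:
  node 0: 111101
  node 1: 111111
  node 2: 100101
  node 3: 111111
  node 4: 101110
  node 5: 101111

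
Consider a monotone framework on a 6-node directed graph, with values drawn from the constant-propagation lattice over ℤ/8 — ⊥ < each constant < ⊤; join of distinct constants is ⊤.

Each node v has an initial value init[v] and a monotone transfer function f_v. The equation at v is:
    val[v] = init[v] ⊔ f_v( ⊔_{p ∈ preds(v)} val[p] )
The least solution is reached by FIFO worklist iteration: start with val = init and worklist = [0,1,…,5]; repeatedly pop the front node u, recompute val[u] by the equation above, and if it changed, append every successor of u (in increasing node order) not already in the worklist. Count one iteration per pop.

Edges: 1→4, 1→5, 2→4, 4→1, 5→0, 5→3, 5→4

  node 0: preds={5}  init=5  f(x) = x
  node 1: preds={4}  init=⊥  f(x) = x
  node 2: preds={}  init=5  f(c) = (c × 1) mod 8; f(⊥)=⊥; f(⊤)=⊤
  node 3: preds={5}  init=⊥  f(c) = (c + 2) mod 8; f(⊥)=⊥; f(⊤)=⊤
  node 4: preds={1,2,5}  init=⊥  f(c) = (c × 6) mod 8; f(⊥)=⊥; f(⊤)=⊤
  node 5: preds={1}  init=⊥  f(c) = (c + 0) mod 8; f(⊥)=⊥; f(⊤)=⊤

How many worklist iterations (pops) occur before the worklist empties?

Trace (17 dequeues):
  [1] u=0 | in ⊥ | out 5 | ==
  [2] u=1 | in ⊥ | out ⊥ | ==
  [3] u=2 | in ⊥ | out 5 | ==
  [4] u=3 | in ⊥ | out ⊥ | ==
  [5] u=4 | in 5 | out 6 | prev ⊥ | push {1}
  [6] u=5 | in ⊥ | out ⊥ | ==
  [7] u=1 | in 6 | out 6 | prev ⊥ | push {4,5}
  [8] u=4 | in ⊤ | out ⊤ | prev 6 | push {1}
  [9] u=5 | in 6 | out 6 | prev ⊥ | push {0,3,4}
  [10] u=1 | in ⊤ | out ⊤ | prev 6 | push {5}
  [11] u=0 | in 6 | out ⊤ | prev 5 | push {}
  [12] u=3 | in 6 | out 0 | prev ⊥ | push {}
  [13] u=4 | in ⊤ | out ⊤ | ==
  [14] u=5 | in ⊤ | out ⊤ | prev 6 | push {0,3,4}
  [15] u=0 | in ⊤ | out ⊤ | ==
  [16] u=3 | in ⊤ | out ⊤ | prev 0 | push {}
  [17] u=4 | in ⊤ | out ⊤ | ==

Converged values:
  [0] ⊤
  [1] ⊤
  [2] 5
  [3] ⊤
  [4] ⊤
  [5] ⊤

17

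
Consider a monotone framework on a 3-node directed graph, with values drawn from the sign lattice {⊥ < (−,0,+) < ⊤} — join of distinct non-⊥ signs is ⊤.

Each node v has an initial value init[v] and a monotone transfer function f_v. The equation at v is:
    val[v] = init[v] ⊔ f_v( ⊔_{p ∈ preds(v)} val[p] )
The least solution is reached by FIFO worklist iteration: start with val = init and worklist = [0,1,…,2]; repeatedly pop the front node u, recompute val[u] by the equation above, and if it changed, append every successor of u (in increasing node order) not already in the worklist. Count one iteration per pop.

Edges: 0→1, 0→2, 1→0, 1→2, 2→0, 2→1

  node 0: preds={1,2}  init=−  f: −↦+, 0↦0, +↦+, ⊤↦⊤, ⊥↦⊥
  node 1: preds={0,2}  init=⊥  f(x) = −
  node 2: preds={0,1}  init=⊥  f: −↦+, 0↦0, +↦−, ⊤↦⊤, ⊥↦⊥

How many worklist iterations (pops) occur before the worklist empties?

8

Trace (8 dequeues):
  [1] u=0 | in ⊥ | out − | ==
  [2] u=1 | in − | out − | prev ⊥ | push {0}
  [3] u=2 | in − | out + | prev ⊥ | push {1}
  [4] u=0 | in ⊤ | out ⊤ | prev − | push {2}
  [5] u=1 | in ⊤ | out − | ==
  [6] u=2 | in ⊤ | out ⊤ | prev + | push {0,1}
  [7] u=0 | in ⊤ | out ⊤ | ==
  [8] u=1 | in ⊤ | out − | ==

Converged values:
  [0] ⊤
  [1] −
  [2] ⊤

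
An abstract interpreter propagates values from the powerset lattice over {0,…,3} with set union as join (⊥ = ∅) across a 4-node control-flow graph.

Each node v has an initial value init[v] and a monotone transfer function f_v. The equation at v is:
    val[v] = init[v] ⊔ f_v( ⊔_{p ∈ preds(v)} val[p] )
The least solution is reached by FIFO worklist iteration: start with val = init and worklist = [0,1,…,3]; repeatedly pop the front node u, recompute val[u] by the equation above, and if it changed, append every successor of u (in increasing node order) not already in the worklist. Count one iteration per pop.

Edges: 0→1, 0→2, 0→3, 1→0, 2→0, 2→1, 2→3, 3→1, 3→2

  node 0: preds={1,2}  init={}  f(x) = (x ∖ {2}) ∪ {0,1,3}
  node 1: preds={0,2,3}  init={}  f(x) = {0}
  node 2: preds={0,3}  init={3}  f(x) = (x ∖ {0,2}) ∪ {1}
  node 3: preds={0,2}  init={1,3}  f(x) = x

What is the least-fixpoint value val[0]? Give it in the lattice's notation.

{0,1,3}

Worklist (7 pops):
  #1 pop 0: in={3} → {0,1,3} (was {}); enqueue []
  #2 pop 1: in={0,1,3} → {0} (was {}); enqueue [0]
  #3 pop 2: in={0,1,3} → {1,3} (was {3}); enqueue [1]
  #4 pop 3: in={0,1,3} → {0,1,3} (was {1,3}); enqueue [2]
  #5 pop 0: in={0,1,3} → {0,1,3} (no change)
  #6 pop 1: in={0,1,3} → {0} (no change)
  #7 pop 2: in={0,1,3} → {1,3} (no change)

Fixpoint:
  val[0] = {0,1,3}
  val[1] = {0}
  val[2] = {1,3}
  val[3] = {0,1,3}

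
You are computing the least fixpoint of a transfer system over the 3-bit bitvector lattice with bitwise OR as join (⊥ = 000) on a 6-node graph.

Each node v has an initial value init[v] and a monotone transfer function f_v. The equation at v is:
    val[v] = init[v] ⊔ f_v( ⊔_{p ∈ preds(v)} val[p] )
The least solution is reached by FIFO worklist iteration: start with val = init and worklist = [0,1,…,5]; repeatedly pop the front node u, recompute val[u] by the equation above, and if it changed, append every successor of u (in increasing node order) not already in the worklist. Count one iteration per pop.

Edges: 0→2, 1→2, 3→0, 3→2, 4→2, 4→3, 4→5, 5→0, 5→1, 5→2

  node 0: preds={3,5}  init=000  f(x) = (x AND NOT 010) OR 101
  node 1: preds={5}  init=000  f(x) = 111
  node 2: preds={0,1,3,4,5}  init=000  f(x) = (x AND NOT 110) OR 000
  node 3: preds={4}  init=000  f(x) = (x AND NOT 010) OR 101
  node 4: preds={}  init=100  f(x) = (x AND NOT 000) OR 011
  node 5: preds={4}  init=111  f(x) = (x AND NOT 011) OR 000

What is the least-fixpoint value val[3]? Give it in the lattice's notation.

101

Iteration log — 9 steps:
  step 1. node 0  ⊔preds=111  new=101  old=000  +wl: 
  step 2. node 1  ⊔preds=111  new=111  old=000  +wl: 
  step 3. node 2  ⊔preds=111  new=001  old=000  +wl: 
  step 4. node 3  ⊔preds=100  new=101  old=000  +wl: 0,2
  step 5. node 4  ⊔preds=000  new=111  old=100  +wl: 3
  step 6. node 5  ⊔preds=111  new=111  stable
  step 7. node 0  ⊔preds=111  new=101  stable
  step 8. node 2  ⊔preds=111  new=001  stable
  step 9. node 3  ⊔preds=111  new=101  stable

Least fixpoint reached:
  node 0: 101
  node 1: 111
  node 2: 001
  node 3: 101
  node 4: 111
  node 5: 111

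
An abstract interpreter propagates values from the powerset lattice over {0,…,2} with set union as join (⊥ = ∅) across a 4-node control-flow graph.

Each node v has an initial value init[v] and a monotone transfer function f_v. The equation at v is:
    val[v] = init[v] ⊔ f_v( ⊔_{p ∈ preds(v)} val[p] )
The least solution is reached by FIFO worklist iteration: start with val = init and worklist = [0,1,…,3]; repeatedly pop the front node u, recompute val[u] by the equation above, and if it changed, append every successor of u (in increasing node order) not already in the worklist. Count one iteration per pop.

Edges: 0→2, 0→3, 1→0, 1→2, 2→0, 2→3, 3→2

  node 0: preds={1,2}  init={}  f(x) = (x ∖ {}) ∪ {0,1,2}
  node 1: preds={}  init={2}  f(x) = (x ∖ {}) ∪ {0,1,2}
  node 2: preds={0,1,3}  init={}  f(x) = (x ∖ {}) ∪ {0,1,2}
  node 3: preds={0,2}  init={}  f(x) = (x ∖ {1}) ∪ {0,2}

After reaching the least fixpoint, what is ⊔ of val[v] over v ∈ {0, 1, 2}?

{0,1,2}

Worklist (6 pops):
  #1 pop 0: in={2} → {0,1,2} (was {}); enqueue []
  #2 pop 1: in={} → {0,1,2} (was {2}); enqueue [0]
  #3 pop 2: in={0,1,2} → {0,1,2} (was {}); enqueue []
  #4 pop 3: in={0,1,2} → {0,2} (was {}); enqueue [2]
  #5 pop 0: in={0,1,2} → {0,1,2} (no change)
  #6 pop 2: in={0,1,2} → {0,1,2} (no change)

Fixpoint:
  val[0] = {0,1,2}
  val[1] = {0,1,2}
  val[2] = {0,1,2}
  val[3] = {0,2}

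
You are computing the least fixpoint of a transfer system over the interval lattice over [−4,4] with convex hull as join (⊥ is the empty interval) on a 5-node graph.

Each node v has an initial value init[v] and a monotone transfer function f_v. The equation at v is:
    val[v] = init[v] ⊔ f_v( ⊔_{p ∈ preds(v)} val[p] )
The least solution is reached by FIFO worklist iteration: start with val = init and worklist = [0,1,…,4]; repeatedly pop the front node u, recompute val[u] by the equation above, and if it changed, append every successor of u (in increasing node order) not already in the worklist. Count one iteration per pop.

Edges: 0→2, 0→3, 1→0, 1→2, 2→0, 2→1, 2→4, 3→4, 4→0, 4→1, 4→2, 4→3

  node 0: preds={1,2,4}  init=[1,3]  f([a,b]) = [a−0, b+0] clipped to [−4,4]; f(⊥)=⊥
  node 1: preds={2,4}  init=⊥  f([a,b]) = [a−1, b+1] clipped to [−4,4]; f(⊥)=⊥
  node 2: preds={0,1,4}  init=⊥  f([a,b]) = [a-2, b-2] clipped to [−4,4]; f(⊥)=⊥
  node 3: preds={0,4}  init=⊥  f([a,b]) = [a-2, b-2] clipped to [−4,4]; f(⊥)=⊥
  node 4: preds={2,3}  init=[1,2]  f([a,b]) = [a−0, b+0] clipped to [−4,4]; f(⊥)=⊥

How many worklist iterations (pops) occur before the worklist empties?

16

Worklist (16 pops):
  #1 pop 0: in=[1,2] → [1,3] (no change)
  #2 pop 1: in=[1,2] → [0,3] (was ⊥); enqueue [0]
  #3 pop 2: in=[0,3] → [-2,1] (was ⊥); enqueue [1]
  #4 pop 3: in=[1,3] → [-1,1] (was ⊥); enqueue []
  #5 pop 4: in=[-2,1] → [-2,2] (was [1,2]); enqueue [2,3]
  #6 pop 0: in=[-2,3] → [-2,3] (was [1,3]); enqueue []
  #7 pop 1: in=[-2,2] → [-3,3] (was [0,3]); enqueue [0]
  #8 pop 2: in=[-3,3] → [-4,1] (was [-2,1]); enqueue [1,4]
  #9 pop 3: in=[-2,3] → [-4,1] (was [-1,1]); enqueue []
  #10 pop 0: in=[-4,3] → [-4,3] (was [-2,3]); enqueue [2,3]
  #11 pop 1: in=[-4,2] → [-4,3] (was [-3,3]); enqueue [0]
  #12 pop 4: in=[-4,1] → [-4,2] (was [-2,2]); enqueue [1]
  #13 pop 2: in=[-4,3] → [-4,1] (no change)
  #14 pop 3: in=[-4,3] → [-4,1] (no change)
  #15 pop 0: in=[-4,3] → [-4,3] (no change)
  #16 pop 1: in=[-4,2] → [-4,3] (no change)

Fixpoint:
  val[0] = [-4,3]
  val[1] = [-4,3]
  val[2] = [-4,1]
  val[3] = [-4,1]
  val[4] = [-4,2]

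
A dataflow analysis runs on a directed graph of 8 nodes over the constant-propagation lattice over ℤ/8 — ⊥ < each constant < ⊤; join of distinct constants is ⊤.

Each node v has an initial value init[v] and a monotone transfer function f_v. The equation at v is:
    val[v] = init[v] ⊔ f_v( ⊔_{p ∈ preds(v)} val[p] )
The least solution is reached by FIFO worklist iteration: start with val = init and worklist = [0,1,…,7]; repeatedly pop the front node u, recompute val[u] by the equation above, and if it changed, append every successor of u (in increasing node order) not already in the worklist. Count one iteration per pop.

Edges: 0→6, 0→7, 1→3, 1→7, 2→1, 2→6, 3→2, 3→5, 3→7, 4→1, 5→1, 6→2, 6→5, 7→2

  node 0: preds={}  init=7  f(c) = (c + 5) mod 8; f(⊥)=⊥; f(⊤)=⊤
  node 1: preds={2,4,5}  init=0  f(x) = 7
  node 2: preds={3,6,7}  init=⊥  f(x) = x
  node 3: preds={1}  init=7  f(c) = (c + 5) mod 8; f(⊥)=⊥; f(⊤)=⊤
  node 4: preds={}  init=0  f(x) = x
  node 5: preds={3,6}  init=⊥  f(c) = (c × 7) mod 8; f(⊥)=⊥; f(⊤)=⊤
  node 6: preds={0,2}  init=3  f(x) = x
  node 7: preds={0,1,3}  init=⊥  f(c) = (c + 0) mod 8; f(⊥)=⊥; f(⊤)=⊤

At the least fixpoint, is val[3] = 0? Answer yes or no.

Trace (11 dequeues):
  [1] u=0 | in ⊥ | out 7 | ==
  [2] u=1 | in 0 | out ⊤ | prev 0 | push {}
  [3] u=2 | in ⊤ | out ⊤ | prev ⊥ | push {1}
  [4] u=3 | in ⊤ | out ⊤ | prev 7 | push {2}
  [5] u=4 | in ⊥ | out 0 | ==
  [6] u=5 | in ⊤ | out ⊤ | prev ⊥ | push {}
  [7] u=6 | in ⊤ | out ⊤ | prev 3 | push {5}
  [8] u=7 | in ⊤ | out ⊤ | prev ⊥ | push {}
  [9] u=1 | in ⊤ | out ⊤ | ==
  [10] u=2 | in ⊤ | out ⊤ | ==
  [11] u=5 | in ⊤ | out ⊤ | ==

Converged values:
  [0] 7
  [1] ⊤
  [2] ⊤
  [3] ⊤
  [4] 0
  [5] ⊤
  [6] ⊤
  [7] ⊤

no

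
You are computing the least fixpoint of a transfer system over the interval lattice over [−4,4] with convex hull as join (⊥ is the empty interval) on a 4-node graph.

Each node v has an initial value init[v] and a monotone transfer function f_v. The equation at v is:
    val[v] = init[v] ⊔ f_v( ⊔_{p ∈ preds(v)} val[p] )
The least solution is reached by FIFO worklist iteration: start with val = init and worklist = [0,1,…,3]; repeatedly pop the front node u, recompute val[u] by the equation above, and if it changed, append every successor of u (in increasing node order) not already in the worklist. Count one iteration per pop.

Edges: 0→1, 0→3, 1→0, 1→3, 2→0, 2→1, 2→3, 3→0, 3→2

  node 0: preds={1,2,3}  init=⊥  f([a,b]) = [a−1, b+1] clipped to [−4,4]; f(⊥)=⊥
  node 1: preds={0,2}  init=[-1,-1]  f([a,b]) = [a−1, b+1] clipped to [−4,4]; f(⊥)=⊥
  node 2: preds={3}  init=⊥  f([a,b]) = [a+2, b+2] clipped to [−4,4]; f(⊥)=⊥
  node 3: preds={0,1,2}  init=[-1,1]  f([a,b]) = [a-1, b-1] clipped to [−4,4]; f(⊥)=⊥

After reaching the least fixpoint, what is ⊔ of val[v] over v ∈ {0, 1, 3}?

[-4,4]

Iteration log — 11 steps:
  step 1. node 0  ⊔preds=[-1,1]  new=[-2,2]  old=⊥  +wl: 
  step 2. node 1  ⊔preds=[-2,2]  new=[-3,3]  old=[-1,-1]  +wl: 0
  step 3. node 2  ⊔preds=[-1,1]  new=[1,3]  old=⊥  +wl: 1
  step 4. node 3  ⊔preds=[-3,3]  new=[-4,2]  old=[-1,1]  +wl: 2
  step 5. node 0  ⊔preds=[-4,3]  new=[-4,4]  old=[-2,2]  +wl: 3
  step 6. node 1  ⊔preds=[-4,4]  new=[-4,4]  old=[-3,3]  +wl: 0
  step 7. node 2  ⊔preds=[-4,2]  new=[-2,4]  old=[1,3]  +wl: 1
  step 8. node 3  ⊔preds=[-4,4]  new=[-4,3]  old=[-4,2]  +wl: 2
  step 9. node 0  ⊔preds=[-4,4]  new=[-4,4]  stable
  step 10. node 1  ⊔preds=[-4,4]  new=[-4,4]  stable
  step 11. node 2  ⊔preds=[-4,3]  new=[-2,4]  stable

Least fixpoint reached:
  node 0: [-4,4]
  node 1: [-4,4]
  node 2: [-2,4]
  node 3: [-4,3]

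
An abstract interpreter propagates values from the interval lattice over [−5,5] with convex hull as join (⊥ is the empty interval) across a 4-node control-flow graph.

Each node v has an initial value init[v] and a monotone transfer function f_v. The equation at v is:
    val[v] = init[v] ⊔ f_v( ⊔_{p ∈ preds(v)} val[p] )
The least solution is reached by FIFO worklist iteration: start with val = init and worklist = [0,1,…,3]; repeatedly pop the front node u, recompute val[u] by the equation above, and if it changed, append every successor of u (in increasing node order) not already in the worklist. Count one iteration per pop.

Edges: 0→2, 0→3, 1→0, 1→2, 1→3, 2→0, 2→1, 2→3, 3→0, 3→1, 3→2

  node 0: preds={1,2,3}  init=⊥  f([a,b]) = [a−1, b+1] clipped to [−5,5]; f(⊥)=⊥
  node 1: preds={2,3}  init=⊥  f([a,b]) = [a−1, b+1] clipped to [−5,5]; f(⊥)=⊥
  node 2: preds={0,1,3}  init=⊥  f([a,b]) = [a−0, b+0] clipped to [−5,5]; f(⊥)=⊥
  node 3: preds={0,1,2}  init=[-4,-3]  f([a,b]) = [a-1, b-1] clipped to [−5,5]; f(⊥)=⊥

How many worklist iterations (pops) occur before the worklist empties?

35

Iteration log — 35 steps:
  step 1. node 0  ⊔preds=[-4,-3]  new=[-5,-2]  old=⊥  +wl: 
  step 2. node 1  ⊔preds=[-4,-3]  new=[-5,-2]  old=⊥  +wl: 0
  step 3. node 2  ⊔preds=[-5,-2]  new=[-5,-2]  old=⊥  +wl: 1
  step 4. node 3  ⊔preds=[-5,-2]  new=[-5,-3]  old=[-4,-3]  +wl: 2
  step 5. node 0  ⊔preds=[-5,-2]  new=[-5,-1]  old=[-5,-2]  +wl: 3
  step 6. node 1  ⊔preds=[-5,-2]  new=[-5,-1]  old=[-5,-2]  +wl: 0
  step 7. node 2  ⊔preds=[-5,-1]  new=[-5,-1]  old=[-5,-2]  +wl: 1
  step 8. node 3  ⊔preds=[-5,-1]  new=[-5,-2]  old=[-5,-3]  +wl: 2
  step 9. node 0  ⊔preds=[-5,-1]  new=[-5,0]  old=[-5,-1]  +wl: 3
  step 10. node 1  ⊔preds=[-5,-1]  new=[-5,0]  old=[-5,-1]  +wl: 0
  step 11. node 2  ⊔preds=[-5,0]  new=[-5,0]  old=[-5,-1]  +wl: 1
  step 12. node 3  ⊔preds=[-5,0]  new=[-5,-1]  old=[-5,-2]  +wl: 2
  step 13. node 0  ⊔preds=[-5,0]  new=[-5,1]  old=[-5,0]  +wl: 3
  step 14. node 1  ⊔preds=[-5,0]  new=[-5,1]  old=[-5,0]  +wl: 0
  step 15. node 2  ⊔preds=[-5,1]  new=[-5,1]  old=[-5,0]  +wl: 1
  step 16. node 3  ⊔preds=[-5,1]  new=[-5,0]  old=[-5,-1]  +wl: 2
  step 17. node 0  ⊔preds=[-5,1]  new=[-5,2]  old=[-5,1]  +wl: 3
  step 18. node 1  ⊔preds=[-5,1]  new=[-5,2]  old=[-5,1]  +wl: 0
  step 19. node 2  ⊔preds=[-5,2]  new=[-5,2]  old=[-5,1]  +wl: 1
  step 20. node 3  ⊔preds=[-5,2]  new=[-5,1]  old=[-5,0]  +wl: 2
  step 21. node 0  ⊔preds=[-5,2]  new=[-5,3]  old=[-5,2]  +wl: 3
  step 22. node 1  ⊔preds=[-5,2]  new=[-5,3]  old=[-5,2]  +wl: 0
  step 23. node 2  ⊔preds=[-5,3]  new=[-5,3]  old=[-5,2]  +wl: 1
  step 24. node 3  ⊔preds=[-5,3]  new=[-5,2]  old=[-5,1]  +wl: 2
  step 25. node 0  ⊔preds=[-5,3]  new=[-5,4]  old=[-5,3]  +wl: 3
  step 26. node 1  ⊔preds=[-5,3]  new=[-5,4]  old=[-5,3]  +wl: 0
  step 27. node 2  ⊔preds=[-5,4]  new=[-5,4]  old=[-5,3]  +wl: 1
  step 28. node 3  ⊔preds=[-5,4]  new=[-5,3]  old=[-5,2]  +wl: 2
  step 29. node 0  ⊔preds=[-5,4]  new=[-5,5]  old=[-5,4]  +wl: 3
  step 30. node 1  ⊔preds=[-5,4]  new=[-5,5]  old=[-5,4]  +wl: 0
  step 31. node 2  ⊔preds=[-5,5]  new=[-5,5]  old=[-5,4]  +wl: 1
  step 32. node 3  ⊔preds=[-5,5]  new=[-5,4]  old=[-5,3]  +wl: 2
  step 33. node 0  ⊔preds=[-5,5]  new=[-5,5]  stable
  step 34. node 1  ⊔preds=[-5,5]  new=[-5,5]  stable
  step 35. node 2  ⊔preds=[-5,5]  new=[-5,5]  stable

Least fixpoint reached:
  node 0: [-5,5]
  node 1: [-5,5]
  node 2: [-5,5]
  node 3: [-5,4]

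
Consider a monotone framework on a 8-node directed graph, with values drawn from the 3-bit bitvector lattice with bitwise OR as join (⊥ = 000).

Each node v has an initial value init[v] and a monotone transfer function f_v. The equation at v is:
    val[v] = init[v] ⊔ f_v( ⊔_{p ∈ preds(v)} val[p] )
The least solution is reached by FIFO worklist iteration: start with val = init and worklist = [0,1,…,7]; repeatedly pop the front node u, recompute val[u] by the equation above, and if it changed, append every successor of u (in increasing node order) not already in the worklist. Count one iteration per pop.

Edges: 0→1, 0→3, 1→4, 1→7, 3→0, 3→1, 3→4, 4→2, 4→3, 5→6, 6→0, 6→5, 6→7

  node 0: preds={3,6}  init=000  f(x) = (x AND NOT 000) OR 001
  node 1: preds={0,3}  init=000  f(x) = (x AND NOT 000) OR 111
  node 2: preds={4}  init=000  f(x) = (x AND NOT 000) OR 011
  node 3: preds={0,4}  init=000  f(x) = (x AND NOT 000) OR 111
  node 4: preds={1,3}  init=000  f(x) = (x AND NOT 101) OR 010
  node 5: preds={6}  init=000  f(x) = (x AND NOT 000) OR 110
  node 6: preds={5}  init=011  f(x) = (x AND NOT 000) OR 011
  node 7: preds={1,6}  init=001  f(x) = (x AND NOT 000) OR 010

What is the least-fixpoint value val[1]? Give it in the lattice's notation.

Trace (13 dequeues):
  [1] u=0 | in 011 | out 011 | prev 000 | push {}
  [2] u=1 | in 011 | out 111 | prev 000 | push {}
  [3] u=2 | in 000 | out 011 | prev 000 | push {}
  [4] u=3 | in 011 | out 111 | prev 000 | push {0,1}
  [5] u=4 | in 111 | out 010 | prev 000 | push {2,3}
  [6] u=5 | in 011 | out 111 | prev 000 | push {}
  [7] u=6 | in 111 | out 111 | prev 011 | push {5}
  [8] u=7 | in 111 | out 111 | prev 001 | push {}
  [9] u=0 | in 111 | out 111 | prev 011 | push {}
  [10] u=1 | in 111 | out 111 | ==
  [11] u=2 | in 010 | out 011 | ==
  [12] u=3 | in 111 | out 111 | ==
  [13] u=5 | in 111 | out 111 | ==

Converged values:
  [0] 111
  [1] 111
  [2] 011
  [3] 111
  [4] 010
  [5] 111
  [6] 111
  [7] 111

111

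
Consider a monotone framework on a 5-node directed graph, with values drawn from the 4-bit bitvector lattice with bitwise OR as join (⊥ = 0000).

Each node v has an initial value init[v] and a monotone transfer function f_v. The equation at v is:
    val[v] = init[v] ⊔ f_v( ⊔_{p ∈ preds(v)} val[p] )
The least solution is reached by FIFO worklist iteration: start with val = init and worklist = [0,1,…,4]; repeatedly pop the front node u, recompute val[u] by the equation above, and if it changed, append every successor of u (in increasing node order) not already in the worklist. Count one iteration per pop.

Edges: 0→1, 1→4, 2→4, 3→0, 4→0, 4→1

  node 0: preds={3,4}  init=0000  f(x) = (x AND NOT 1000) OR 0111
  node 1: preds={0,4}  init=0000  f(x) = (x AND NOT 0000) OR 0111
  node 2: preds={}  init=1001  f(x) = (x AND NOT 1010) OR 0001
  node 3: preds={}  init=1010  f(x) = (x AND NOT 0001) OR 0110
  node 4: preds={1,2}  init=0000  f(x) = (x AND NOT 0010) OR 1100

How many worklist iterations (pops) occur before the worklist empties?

8

Worklist (8 pops):
  #1 pop 0: in=1010 → 0111 (was 0000); enqueue []
  #2 pop 1: in=0111 → 0111 (was 0000); enqueue []
  #3 pop 2: in=0000 → 1001 (no change)
  #4 pop 3: in=0000 → 1110 (was 1010); enqueue [0]
  #5 pop 4: in=1111 → 1101 (was 0000); enqueue [1]
  #6 pop 0: in=1111 → 0111 (no change)
  #7 pop 1: in=1111 → 1111 (was 0111); enqueue [4]
  #8 pop 4: in=1111 → 1101 (no change)

Fixpoint:
  val[0] = 0111
  val[1] = 1111
  val[2] = 1001
  val[3] = 1110
  val[4] = 1101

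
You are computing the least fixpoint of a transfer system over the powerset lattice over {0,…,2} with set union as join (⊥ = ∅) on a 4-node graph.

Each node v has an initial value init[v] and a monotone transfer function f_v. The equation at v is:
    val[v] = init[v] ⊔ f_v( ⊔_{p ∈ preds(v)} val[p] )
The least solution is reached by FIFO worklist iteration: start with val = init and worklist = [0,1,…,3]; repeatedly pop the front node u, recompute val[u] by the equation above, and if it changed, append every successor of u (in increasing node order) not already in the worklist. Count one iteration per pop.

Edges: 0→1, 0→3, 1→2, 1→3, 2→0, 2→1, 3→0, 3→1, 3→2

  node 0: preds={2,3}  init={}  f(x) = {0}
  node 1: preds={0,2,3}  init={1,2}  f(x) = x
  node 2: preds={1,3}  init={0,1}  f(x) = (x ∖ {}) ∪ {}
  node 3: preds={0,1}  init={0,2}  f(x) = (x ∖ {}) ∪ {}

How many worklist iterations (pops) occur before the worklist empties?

Worklist (7 pops):
  #1 pop 0: in={0,1,2} → {0} (was {}); enqueue []
  #2 pop 1: in={0,1,2} → {0,1,2} (was {1,2}); enqueue []
  #3 pop 2: in={0,1,2} → {0,1,2} (was {0,1}); enqueue [0,1]
  #4 pop 3: in={0,1,2} → {0,1,2} (was {0,2}); enqueue [2]
  #5 pop 0: in={0,1,2} → {0} (no change)
  #6 pop 1: in={0,1,2} → {0,1,2} (no change)
  #7 pop 2: in={0,1,2} → {0,1,2} (no change)

Fixpoint:
  val[0] = {0}
  val[1] = {0,1,2}
  val[2] = {0,1,2}
  val[3] = {0,1,2}

7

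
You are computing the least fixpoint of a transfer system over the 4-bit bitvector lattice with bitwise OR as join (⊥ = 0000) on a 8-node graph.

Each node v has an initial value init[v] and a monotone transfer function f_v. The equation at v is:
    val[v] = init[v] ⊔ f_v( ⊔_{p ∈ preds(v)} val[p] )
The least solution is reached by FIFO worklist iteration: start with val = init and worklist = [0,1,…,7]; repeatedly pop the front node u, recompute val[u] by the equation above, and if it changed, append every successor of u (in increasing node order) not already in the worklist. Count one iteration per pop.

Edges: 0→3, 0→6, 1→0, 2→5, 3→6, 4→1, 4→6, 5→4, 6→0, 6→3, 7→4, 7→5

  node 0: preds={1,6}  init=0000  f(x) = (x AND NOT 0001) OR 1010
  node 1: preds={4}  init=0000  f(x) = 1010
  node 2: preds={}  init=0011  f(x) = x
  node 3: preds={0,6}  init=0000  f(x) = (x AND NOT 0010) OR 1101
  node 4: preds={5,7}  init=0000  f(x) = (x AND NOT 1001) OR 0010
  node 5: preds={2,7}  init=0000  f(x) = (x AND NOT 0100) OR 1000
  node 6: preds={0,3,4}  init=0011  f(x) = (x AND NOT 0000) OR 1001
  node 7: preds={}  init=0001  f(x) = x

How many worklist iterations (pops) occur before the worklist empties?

Trace (13 dequeues):
  [1] u=0 | in 0011 | out 1010 | prev 0000 | push {}
  [2] u=1 | in 0000 | out 1010 | prev 0000 | push {0}
  [3] u=2 | in 0000 | out 0011 | ==
  [4] u=3 | in 1011 | out 1101 | prev 0000 | push {}
  [5] u=4 | in 0001 | out 0010 | prev 0000 | push {1}
  [6] u=5 | in 0011 | out 1011 | prev 0000 | push {4}
  [7] u=6 | in 1111 | out 1111 | prev 0011 | push {3}
  [8] u=7 | in 0000 | out 0001 | ==
  [9] u=0 | in 1111 | out 1110 | prev 1010 | push {6}
  [10] u=1 | in 0010 | out 1010 | ==
  [11] u=4 | in 1011 | out 0010 | ==
  [12] u=3 | in 1111 | out 1101 | ==
  [13] u=6 | in 1111 | out 1111 | ==

Converged values:
  [0] 1110
  [1] 1010
  [2] 0011
  [3] 1101
  [4] 0010
  [5] 1011
  [6] 1111
  [7] 0001

13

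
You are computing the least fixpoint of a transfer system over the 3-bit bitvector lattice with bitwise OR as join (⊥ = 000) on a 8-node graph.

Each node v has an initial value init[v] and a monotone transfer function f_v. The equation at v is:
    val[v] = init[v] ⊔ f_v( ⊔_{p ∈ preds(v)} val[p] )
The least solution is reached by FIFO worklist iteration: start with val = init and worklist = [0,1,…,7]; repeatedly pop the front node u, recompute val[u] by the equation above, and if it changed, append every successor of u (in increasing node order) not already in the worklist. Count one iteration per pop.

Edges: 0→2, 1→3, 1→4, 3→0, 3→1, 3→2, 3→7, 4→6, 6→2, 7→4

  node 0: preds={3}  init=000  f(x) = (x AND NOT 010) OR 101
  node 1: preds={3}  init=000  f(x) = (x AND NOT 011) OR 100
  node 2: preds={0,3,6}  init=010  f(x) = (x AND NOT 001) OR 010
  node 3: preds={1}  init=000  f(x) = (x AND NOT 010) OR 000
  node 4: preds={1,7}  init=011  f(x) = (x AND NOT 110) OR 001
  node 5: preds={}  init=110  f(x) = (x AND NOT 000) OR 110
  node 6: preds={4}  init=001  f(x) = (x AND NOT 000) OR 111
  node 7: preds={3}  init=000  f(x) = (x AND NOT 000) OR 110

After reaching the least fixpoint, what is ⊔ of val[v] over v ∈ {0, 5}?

Worklist (12 pops):
  #1 pop 0: in=000 → 101 (was 000); enqueue []
  #2 pop 1: in=000 → 100 (was 000); enqueue []
  #3 pop 2: in=101 → 110 (was 010); enqueue []
  #4 pop 3: in=100 → 100 (was 000); enqueue [0,1,2]
  #5 pop 4: in=100 → 011 (no change)
  #6 pop 5: in=000 → 110 (no change)
  #7 pop 6: in=011 → 111 (was 001); enqueue []
  #8 pop 7: in=100 → 110 (was 000); enqueue [4]
  #9 pop 0: in=100 → 101 (no change)
  #10 pop 1: in=100 → 100 (no change)
  #11 pop 2: in=111 → 110 (no change)
  #12 pop 4: in=110 → 011 (no change)

Fixpoint:
  val[0] = 101
  val[1] = 100
  val[2] = 110
  val[3] = 100
  val[4] = 011
  val[5] = 110
  val[6] = 111
  val[7] = 110

111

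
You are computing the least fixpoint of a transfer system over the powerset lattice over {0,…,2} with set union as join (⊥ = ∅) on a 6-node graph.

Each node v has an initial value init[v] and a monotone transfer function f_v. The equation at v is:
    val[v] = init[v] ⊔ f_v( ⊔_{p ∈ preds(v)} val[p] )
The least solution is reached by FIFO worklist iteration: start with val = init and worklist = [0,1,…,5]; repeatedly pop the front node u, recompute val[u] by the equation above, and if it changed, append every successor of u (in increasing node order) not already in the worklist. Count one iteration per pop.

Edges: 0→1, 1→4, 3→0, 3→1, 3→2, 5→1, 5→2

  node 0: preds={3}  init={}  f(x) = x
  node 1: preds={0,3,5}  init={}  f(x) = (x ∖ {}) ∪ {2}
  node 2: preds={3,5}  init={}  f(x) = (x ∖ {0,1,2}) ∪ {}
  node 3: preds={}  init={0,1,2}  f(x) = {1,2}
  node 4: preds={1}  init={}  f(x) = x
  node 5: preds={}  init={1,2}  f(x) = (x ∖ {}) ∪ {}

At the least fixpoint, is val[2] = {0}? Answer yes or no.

Worklist (6 pops):
  #1 pop 0: in={0,1,2} → {0,1,2} (was {}); enqueue []
  #2 pop 1: in={0,1,2} → {0,1,2} (was {}); enqueue []
  #3 pop 2: in={0,1,2} → {} (no change)
  #4 pop 3: in={} → {0,1,2} (no change)
  #5 pop 4: in={0,1,2} → {0,1,2} (was {}); enqueue []
  #6 pop 5: in={} → {1,2} (no change)

Fixpoint:
  val[0] = {0,1,2}
  val[1] = {0,1,2}
  val[2] = {}
  val[3] = {0,1,2}
  val[4] = {0,1,2}
  val[5] = {1,2}

no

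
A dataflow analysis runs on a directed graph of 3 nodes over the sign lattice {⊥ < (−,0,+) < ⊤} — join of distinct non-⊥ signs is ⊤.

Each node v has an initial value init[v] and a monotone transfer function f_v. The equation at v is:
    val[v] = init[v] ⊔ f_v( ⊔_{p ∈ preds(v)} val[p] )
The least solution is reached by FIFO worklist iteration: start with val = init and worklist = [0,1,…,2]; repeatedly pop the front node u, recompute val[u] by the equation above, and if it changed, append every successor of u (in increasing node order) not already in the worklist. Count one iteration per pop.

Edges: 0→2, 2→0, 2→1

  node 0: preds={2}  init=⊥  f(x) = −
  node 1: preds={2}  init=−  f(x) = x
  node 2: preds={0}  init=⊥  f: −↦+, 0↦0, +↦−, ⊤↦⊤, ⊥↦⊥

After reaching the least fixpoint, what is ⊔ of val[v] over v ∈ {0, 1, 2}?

Iteration log — 5 steps:
  step 1. node 0  ⊔preds=⊥  new=−  old=⊥  +wl: 
  step 2. node 1  ⊔preds=⊥  new=−  stable
  step 3. node 2  ⊔preds=−  new=+  old=⊥  +wl: 0,1
  step 4. node 0  ⊔preds=+  new=−  stable
  step 5. node 1  ⊔preds=+  new=⊤  old=−  +wl: 

Least fixpoint reached:
  node 0: −
  node 1: ⊤
  node 2: +

⊤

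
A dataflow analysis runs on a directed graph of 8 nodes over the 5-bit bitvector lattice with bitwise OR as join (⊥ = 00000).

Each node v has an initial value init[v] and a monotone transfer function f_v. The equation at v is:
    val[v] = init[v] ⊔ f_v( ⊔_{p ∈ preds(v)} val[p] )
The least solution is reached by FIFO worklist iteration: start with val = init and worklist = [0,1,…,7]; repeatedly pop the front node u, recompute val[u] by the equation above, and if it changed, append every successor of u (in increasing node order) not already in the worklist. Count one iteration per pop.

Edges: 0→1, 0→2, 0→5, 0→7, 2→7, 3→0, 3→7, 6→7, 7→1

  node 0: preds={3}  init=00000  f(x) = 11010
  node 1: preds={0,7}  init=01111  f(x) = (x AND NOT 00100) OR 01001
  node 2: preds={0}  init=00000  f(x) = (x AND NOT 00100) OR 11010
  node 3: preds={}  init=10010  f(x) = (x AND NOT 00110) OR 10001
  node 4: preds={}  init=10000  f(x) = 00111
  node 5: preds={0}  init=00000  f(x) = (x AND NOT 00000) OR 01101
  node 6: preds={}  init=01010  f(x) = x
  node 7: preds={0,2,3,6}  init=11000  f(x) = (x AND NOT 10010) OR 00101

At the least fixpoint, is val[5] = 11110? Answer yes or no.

Trace (10 dequeues):
  [1] u=0 | in 10010 | out 11010 | prev 00000 | push {}
  [2] u=1 | in 11010 | out 11111 | prev 01111 | push {}
  [3] u=2 | in 11010 | out 11010 | prev 00000 | push {}
  [4] u=3 | in 00000 | out 10011 | prev 10010 | push {0}
  [5] u=4 | in 00000 | out 10111 | prev 10000 | push {}
  [6] u=5 | in 11010 | out 11111 | prev 00000 | push {}
  [7] u=6 | in 00000 | out 01010 | ==
  [8] u=7 | in 11011 | out 11101 | prev 11000 | push {1}
  [9] u=0 | in 10011 | out 11010 | ==
  [10] u=1 | in 11111 | out 11111 | ==

Converged values:
  [0] 11010
  [1] 11111
  [2] 11010
  [3] 10011
  [4] 10111
  [5] 11111
  [6] 01010
  [7] 11101

no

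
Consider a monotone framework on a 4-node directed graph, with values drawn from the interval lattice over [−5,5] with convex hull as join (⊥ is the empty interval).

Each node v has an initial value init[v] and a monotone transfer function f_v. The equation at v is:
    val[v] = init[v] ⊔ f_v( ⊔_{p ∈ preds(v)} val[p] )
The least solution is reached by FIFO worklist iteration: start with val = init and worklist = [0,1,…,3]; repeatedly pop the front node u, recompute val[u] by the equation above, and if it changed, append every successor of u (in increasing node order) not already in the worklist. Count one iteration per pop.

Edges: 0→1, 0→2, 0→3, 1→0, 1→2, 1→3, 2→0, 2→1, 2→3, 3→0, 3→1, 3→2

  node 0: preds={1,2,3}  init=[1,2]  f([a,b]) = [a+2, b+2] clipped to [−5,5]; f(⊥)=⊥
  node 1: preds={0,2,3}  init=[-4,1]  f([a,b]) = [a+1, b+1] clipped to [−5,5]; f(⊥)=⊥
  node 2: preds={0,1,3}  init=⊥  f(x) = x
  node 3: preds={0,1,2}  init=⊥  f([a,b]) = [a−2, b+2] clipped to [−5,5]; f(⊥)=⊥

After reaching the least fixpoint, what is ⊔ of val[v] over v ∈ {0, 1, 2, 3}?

Trace (10 dequeues):
  [1] u=0 | in [-4,1] | out [-2,3] | prev [1,2] | push {}
  [2] u=1 | in [-2,3] | out [-4,4] | prev [-4,1] | push {0}
  [3] u=2 | in [-4,4] | out [-4,4] | prev ⊥ | push {1}
  [4] u=3 | in [-4,4] | out [-5,5] | prev ⊥ | push {2}
  [5] u=0 | in [-5,5] | out [-3,5] | prev [-2,3] | push {3}
  [6] u=1 | in [-5,5] | out [-4,5] | prev [-4,4] | push {0}
  [7] u=2 | in [-5,5] | out [-5,5] | prev [-4,4] | push {1}
  [8] u=3 | in [-5,5] | out [-5,5] | ==
  [9] u=0 | in [-5,5] | out [-3,5] | ==
  [10] u=1 | in [-5,5] | out [-4,5] | ==

Converged values:
  [0] [-3,5]
  [1] [-4,5]
  [2] [-5,5]
  [3] [-5,5]

[-5,5]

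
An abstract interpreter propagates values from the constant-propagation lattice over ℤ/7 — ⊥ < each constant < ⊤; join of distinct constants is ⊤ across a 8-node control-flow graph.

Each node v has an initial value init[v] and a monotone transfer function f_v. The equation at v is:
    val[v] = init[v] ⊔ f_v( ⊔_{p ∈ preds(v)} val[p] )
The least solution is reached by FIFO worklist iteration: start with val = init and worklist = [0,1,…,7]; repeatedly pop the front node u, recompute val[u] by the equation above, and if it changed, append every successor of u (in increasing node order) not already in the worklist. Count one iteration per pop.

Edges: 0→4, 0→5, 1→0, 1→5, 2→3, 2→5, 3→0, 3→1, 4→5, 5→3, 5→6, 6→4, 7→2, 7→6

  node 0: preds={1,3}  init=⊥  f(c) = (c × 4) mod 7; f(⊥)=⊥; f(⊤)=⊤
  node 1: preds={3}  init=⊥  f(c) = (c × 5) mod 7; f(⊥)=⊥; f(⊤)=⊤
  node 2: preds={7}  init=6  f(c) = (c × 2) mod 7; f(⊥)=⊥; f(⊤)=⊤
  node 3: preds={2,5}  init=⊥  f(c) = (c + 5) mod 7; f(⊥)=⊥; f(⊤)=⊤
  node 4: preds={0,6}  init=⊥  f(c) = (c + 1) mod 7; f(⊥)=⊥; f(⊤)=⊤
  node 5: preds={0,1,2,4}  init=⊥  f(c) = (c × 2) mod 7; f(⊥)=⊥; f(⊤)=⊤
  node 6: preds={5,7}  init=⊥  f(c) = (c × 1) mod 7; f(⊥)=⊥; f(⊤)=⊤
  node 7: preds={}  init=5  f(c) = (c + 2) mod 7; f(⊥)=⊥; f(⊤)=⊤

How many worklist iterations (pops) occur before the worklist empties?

Iteration log — 14 steps:
  step 1. node 0  ⊔preds=⊥  new=⊥  stable
  step 2. node 1  ⊔preds=⊥  new=⊥  stable
  step 3. node 2  ⊔preds=5  new=⊤  old=6  +wl: 
  step 4. node 3  ⊔preds=⊤  new=⊤  old=⊥  +wl: 0,1
  step 5. node 4  ⊔preds=⊥  new=⊥  stable
  step 6. node 5  ⊔preds=⊤  new=⊤  old=⊥  +wl: 3
  step 7. node 6  ⊔preds=⊤  new=⊤  old=⊥  +wl: 4
  step 8. node 7  ⊔preds=⊥  new=5  stable
  step 9. node 0  ⊔preds=⊤  new=⊤  old=⊥  +wl: 5
  step 10. node 1  ⊔preds=⊤  new=⊤  old=⊥  +wl: 0
  step 11. node 3  ⊔preds=⊤  new=⊤  stable
  step 12. node 4  ⊔preds=⊤  new=⊤  old=⊥  +wl: 
  step 13. node 5  ⊔preds=⊤  new=⊤  stable
  step 14. node 0  ⊔preds=⊤  new=⊤  stable

Least fixpoint reached:
  node 0: ⊤
  node 1: ⊤
  node 2: ⊤
  node 3: ⊤
  node 4: ⊤
  node 5: ⊤
  node 6: ⊤
  node 7: 5

14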